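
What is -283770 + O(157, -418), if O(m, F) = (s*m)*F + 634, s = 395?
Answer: -26205406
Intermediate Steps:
O(m, F) = 634 + 395*F*m (O(m, F) = (395*m)*F + 634 = 395*F*m + 634 = 634 + 395*F*m)
-283770 + O(157, -418) = -283770 + (634 + 395*(-418)*157) = -283770 + (634 - 25922270) = -283770 - 25921636 = -26205406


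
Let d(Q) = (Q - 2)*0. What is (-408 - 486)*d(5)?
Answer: 0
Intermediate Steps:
d(Q) = 0 (d(Q) = (-2 + Q)*0 = 0)
(-408 - 486)*d(5) = (-408 - 486)*0 = -894*0 = 0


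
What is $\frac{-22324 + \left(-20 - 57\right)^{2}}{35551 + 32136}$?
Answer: $- \frac{16395}{67687} \approx -0.24222$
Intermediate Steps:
$\frac{-22324 + \left(-20 - 57\right)^{2}}{35551 + 32136} = \frac{-22324 + \left(-77\right)^{2}}{67687} = \left(-22324 + 5929\right) \frac{1}{67687} = \left(-16395\right) \frac{1}{67687} = - \frac{16395}{67687}$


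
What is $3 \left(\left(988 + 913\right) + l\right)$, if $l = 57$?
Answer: $5874$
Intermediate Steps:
$3 \left(\left(988 + 913\right) + l\right) = 3 \left(\left(988 + 913\right) + 57\right) = 3 \left(1901 + 57\right) = 3 \cdot 1958 = 5874$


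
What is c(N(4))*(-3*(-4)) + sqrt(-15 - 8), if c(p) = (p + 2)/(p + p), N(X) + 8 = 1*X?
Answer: 3 + I*sqrt(23) ≈ 3.0 + 4.7958*I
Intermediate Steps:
N(X) = -8 + X (N(X) = -8 + 1*X = -8 + X)
c(p) = (2 + p)/(2*p) (c(p) = (2 + p)/((2*p)) = (2 + p)*(1/(2*p)) = (2 + p)/(2*p))
c(N(4))*(-3*(-4)) + sqrt(-15 - 8) = ((2 + (-8 + 4))/(2*(-8 + 4)))*(-3*(-4)) + sqrt(-15 - 8) = ((1/2)*(2 - 4)/(-4))*12 + sqrt(-23) = ((1/2)*(-1/4)*(-2))*12 + I*sqrt(23) = (1/4)*12 + I*sqrt(23) = 3 + I*sqrt(23)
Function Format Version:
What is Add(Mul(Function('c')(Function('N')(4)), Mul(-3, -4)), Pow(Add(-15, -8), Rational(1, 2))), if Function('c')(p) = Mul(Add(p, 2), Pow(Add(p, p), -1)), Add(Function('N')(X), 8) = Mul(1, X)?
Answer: Add(3, Mul(I, Pow(23, Rational(1, 2)))) ≈ Add(3.0000, Mul(4.7958, I))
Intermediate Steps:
Function('N')(X) = Add(-8, X) (Function('N')(X) = Add(-8, Mul(1, X)) = Add(-8, X))
Function('c')(p) = Mul(Rational(1, 2), Pow(p, -1), Add(2, p)) (Function('c')(p) = Mul(Add(2, p), Pow(Mul(2, p), -1)) = Mul(Add(2, p), Mul(Rational(1, 2), Pow(p, -1))) = Mul(Rational(1, 2), Pow(p, -1), Add(2, p)))
Add(Mul(Function('c')(Function('N')(4)), Mul(-3, -4)), Pow(Add(-15, -8), Rational(1, 2))) = Add(Mul(Mul(Rational(1, 2), Pow(Add(-8, 4), -1), Add(2, Add(-8, 4))), Mul(-3, -4)), Pow(Add(-15, -8), Rational(1, 2))) = Add(Mul(Mul(Rational(1, 2), Pow(-4, -1), Add(2, -4)), 12), Pow(-23, Rational(1, 2))) = Add(Mul(Mul(Rational(1, 2), Rational(-1, 4), -2), 12), Mul(I, Pow(23, Rational(1, 2)))) = Add(Mul(Rational(1, 4), 12), Mul(I, Pow(23, Rational(1, 2)))) = Add(3, Mul(I, Pow(23, Rational(1, 2))))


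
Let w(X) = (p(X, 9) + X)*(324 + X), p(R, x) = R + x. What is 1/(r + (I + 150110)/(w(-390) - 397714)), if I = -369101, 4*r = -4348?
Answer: -346828/376783045 ≈ -0.00092050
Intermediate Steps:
r = -1087 (r = (¼)*(-4348) = -1087)
w(X) = (9 + 2*X)*(324 + X) (w(X) = ((X + 9) + X)*(324 + X) = ((9 + X) + X)*(324 + X) = (9 + 2*X)*(324 + X))
1/(r + (I + 150110)/(w(-390) - 397714)) = 1/(-1087 + (-369101 + 150110)/((2916 + 2*(-390)² + 657*(-390)) - 397714)) = 1/(-1087 - 218991/((2916 + 2*152100 - 256230) - 397714)) = 1/(-1087 - 218991/((2916 + 304200 - 256230) - 397714)) = 1/(-1087 - 218991/(50886 - 397714)) = 1/(-1087 - 218991/(-346828)) = 1/(-1087 - 218991*(-1/346828)) = 1/(-1087 + 218991/346828) = 1/(-376783045/346828) = -346828/376783045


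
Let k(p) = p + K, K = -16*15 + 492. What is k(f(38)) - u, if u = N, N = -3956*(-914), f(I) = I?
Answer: -3615494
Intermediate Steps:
N = 3615784
u = 3615784
K = 252 (K = -240 + 492 = 252)
k(p) = 252 + p (k(p) = p + 252 = 252 + p)
k(f(38)) - u = (252 + 38) - 1*3615784 = 290 - 3615784 = -3615494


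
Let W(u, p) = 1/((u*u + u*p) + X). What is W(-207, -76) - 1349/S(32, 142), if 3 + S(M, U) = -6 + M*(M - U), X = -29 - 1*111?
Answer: 78840438/206238289 ≈ 0.38228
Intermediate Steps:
X = -140 (X = -29 - 111 = -140)
S(M, U) = -9 + M*(M - U) (S(M, U) = -3 + (-6 + M*(M - U)) = -9 + M*(M - U))
W(u, p) = 1/(-140 + u**2 + p*u) (W(u, p) = 1/((u*u + u*p) - 140) = 1/((u**2 + p*u) - 140) = 1/(-140 + u**2 + p*u))
W(-207, -76) - 1349/S(32, 142) = 1/(-140 + (-207)**2 - 76*(-207)) - 1349/(-9 + 32**2 - 1*32*142) = 1/(-140 + 42849 + 15732) - 1349/(-9 + 1024 - 4544) = 1/58441 - 1349/(-3529) = 1/58441 - 1349*(-1)/3529 = 1/58441 - 1*(-1349/3529) = 1/58441 + 1349/3529 = 78840438/206238289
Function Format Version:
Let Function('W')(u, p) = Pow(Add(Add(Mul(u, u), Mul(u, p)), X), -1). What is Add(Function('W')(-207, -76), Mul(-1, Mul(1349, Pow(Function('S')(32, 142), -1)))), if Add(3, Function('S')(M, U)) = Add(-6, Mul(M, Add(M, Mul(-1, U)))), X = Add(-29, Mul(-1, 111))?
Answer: Rational(78840438, 206238289) ≈ 0.38228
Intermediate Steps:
X = -140 (X = Add(-29, -111) = -140)
Function('S')(M, U) = Add(-9, Mul(M, Add(M, Mul(-1, U)))) (Function('S')(M, U) = Add(-3, Add(-6, Mul(M, Add(M, Mul(-1, U))))) = Add(-9, Mul(M, Add(M, Mul(-1, U)))))
Function('W')(u, p) = Pow(Add(-140, Pow(u, 2), Mul(p, u)), -1) (Function('W')(u, p) = Pow(Add(Add(Mul(u, u), Mul(u, p)), -140), -1) = Pow(Add(Add(Pow(u, 2), Mul(p, u)), -140), -1) = Pow(Add(-140, Pow(u, 2), Mul(p, u)), -1))
Add(Function('W')(-207, -76), Mul(-1, Mul(1349, Pow(Function('S')(32, 142), -1)))) = Add(Pow(Add(-140, Pow(-207, 2), Mul(-76, -207)), -1), Mul(-1, Mul(1349, Pow(Add(-9, Pow(32, 2), Mul(-1, 32, 142)), -1)))) = Add(Pow(Add(-140, 42849, 15732), -1), Mul(-1, Mul(1349, Pow(Add(-9, 1024, -4544), -1)))) = Add(Pow(58441, -1), Mul(-1, Mul(1349, Pow(-3529, -1)))) = Add(Rational(1, 58441), Mul(-1, Mul(1349, Rational(-1, 3529)))) = Add(Rational(1, 58441), Mul(-1, Rational(-1349, 3529))) = Add(Rational(1, 58441), Rational(1349, 3529)) = Rational(78840438, 206238289)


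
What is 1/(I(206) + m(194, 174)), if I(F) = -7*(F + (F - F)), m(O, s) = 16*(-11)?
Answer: -1/1618 ≈ -0.00061805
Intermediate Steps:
m(O, s) = -176
I(F) = -7*F (I(F) = -7*(F + 0) = -7*F)
1/(I(206) + m(194, 174)) = 1/(-7*206 - 176) = 1/(-1442 - 176) = 1/(-1618) = -1/1618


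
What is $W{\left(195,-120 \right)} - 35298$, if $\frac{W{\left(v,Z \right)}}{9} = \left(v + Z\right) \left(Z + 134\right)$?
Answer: $-25848$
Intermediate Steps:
$W{\left(v,Z \right)} = 9 \left(134 + Z\right) \left(Z + v\right)$ ($W{\left(v,Z \right)} = 9 \left(v + Z\right) \left(Z + 134\right) = 9 \left(Z + v\right) \left(134 + Z\right) = 9 \left(134 + Z\right) \left(Z + v\right)$)
$W{\left(195,-120 \right)} - 35298 = \left(9 \left(-120\right)^{2} + 1206 \left(-120\right) + 1206 \cdot 195 + 9 \left(-120\right) 195\right) - 35298 = \left(9 \cdot 14400 - 144720 + 235170 - 210600\right) - 35298 = \left(129600 - 144720 + 235170 - 210600\right) - 35298 = 9450 - 35298 = -25848$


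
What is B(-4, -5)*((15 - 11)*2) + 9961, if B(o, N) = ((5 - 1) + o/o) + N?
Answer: 9961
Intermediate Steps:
B(o, N) = 5 + N (B(o, N) = (4 + 1) + N = 5 + N)
B(-4, -5)*((15 - 11)*2) + 9961 = (5 - 5)*((15 - 11)*2) + 9961 = 0*(4*2) + 9961 = 0*8 + 9961 = 0 + 9961 = 9961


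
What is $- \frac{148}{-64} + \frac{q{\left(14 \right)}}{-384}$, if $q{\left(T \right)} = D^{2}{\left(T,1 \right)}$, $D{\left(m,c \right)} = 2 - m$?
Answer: $\frac{31}{16} \approx 1.9375$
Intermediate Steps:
$q{\left(T \right)} = \left(2 - T\right)^{2}$
$- \frac{148}{-64} + \frac{q{\left(14 \right)}}{-384} = - \frac{148}{-64} + \frac{\left(-2 + 14\right)^{2}}{-384} = \left(-148\right) \left(- \frac{1}{64}\right) + 12^{2} \left(- \frac{1}{384}\right) = \frac{37}{16} + 144 \left(- \frac{1}{384}\right) = \frac{37}{16} - \frac{3}{8} = \frac{31}{16}$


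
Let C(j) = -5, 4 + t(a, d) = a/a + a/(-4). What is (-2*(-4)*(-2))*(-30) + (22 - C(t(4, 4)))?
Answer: 507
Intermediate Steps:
t(a, d) = -3 - a/4 (t(a, d) = -4 + (a/a + a/(-4)) = -4 + (1 + a*(-1/4)) = -4 + (1 - a/4) = -3 - a/4)
(-2*(-4)*(-2))*(-30) + (22 - C(t(4, 4))) = (-2*(-4)*(-2))*(-30) + (22 - 1*(-5)) = (8*(-2))*(-30) + (22 + 5) = -16*(-30) + 27 = 480 + 27 = 507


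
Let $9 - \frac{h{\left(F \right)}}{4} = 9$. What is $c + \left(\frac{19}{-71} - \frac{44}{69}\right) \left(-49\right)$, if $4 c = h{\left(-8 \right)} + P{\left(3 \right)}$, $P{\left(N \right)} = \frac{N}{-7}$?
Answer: $\frac{6070123}{137172} \approx 44.252$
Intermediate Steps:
$P{\left(N \right)} = - \frac{N}{7}$ ($P{\left(N \right)} = N \left(- \frac{1}{7}\right) = - \frac{N}{7}$)
$h{\left(F \right)} = 0$ ($h{\left(F \right)} = 36 - 36 = 0$)
$c = - \frac{3}{28}$ ($c = \frac{0 - \frac{3}{7}}{4} = \frac{1}{4} \left(- \frac{3}{7}\right) = - \frac{3}{28} \approx -0.10714$)
$c + \left(\frac{19}{-71} - \frac{44}{69}\right) \left(-49\right) = - \frac{3}{28} + \left(\frac{19}{-71} - \frac{44}{69}\right) \left(-49\right) = - \frac{3}{28} + \left(19 \left(- \frac{1}{71}\right) - \frac{44}{69}\right) \left(-49\right) = - \frac{3}{28} + \left(- \frac{19}{71} - \frac{44}{69}\right) \left(-49\right) = - \frac{3}{28} - - \frac{217315}{4899} = - \frac{3}{28} + \frac{217315}{4899} = \frac{6070123}{137172}$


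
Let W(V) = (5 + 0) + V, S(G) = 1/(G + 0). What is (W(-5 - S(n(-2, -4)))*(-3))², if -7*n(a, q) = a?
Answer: 441/4 ≈ 110.25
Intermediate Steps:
n(a, q) = -a/7
S(G) = 1/G
W(V) = 5 + V
(W(-5 - S(n(-2, -4)))*(-3))² = ((5 + (-5 - 1/((-⅐*(-2)))))*(-3))² = ((5 + (-5 - 1/2/7))*(-3))² = ((5 + (-5 - 1*7/2))*(-3))² = ((5 + (-5 - 7/2))*(-3))² = ((5 - 17/2)*(-3))² = (-7/2*(-3))² = (21/2)² = 441/4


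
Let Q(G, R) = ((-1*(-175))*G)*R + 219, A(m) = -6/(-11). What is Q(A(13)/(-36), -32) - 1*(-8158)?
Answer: 279241/33 ≈ 8461.8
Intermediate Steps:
A(m) = 6/11 (A(m) = -6*(-1/11) = 6/11)
Q(G, R) = 219 + 175*G*R (Q(G, R) = (175*G)*R + 219 = 175*G*R + 219 = 219 + 175*G*R)
Q(A(13)/(-36), -32) - 1*(-8158) = (219 + 175*((6/11)/(-36))*(-32)) - 1*(-8158) = (219 + 175*((6/11)*(-1/36))*(-32)) + 8158 = (219 + 175*(-1/66)*(-32)) + 8158 = (219 + 2800/33) + 8158 = 10027/33 + 8158 = 279241/33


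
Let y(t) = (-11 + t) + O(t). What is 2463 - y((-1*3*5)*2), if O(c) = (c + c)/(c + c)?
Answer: 2503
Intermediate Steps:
O(c) = 1 (O(c) = (2*c)/((2*c)) = (2*c)*(1/(2*c)) = 1)
y(t) = -10 + t (y(t) = (-11 + t) + 1 = -10 + t)
2463 - y((-1*3*5)*2) = 2463 - (-10 + (-1*3*5)*2) = 2463 - (-10 - 3*5*2) = 2463 - (-10 - 15*2) = 2463 - (-10 - 30) = 2463 - 1*(-40) = 2463 + 40 = 2503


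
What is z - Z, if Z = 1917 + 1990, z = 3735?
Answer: -172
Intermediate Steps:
Z = 3907
z - Z = 3735 - 1*3907 = 3735 - 3907 = -172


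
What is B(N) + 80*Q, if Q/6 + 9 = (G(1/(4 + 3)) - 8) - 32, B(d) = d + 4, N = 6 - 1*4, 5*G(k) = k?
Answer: -164502/7 ≈ -23500.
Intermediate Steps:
G(k) = k/5
N = 2 (N = 6 - 4 = 2)
B(d) = 4 + d
Q = -10284/35 (Q = -54 + 6*((1/(5*(4 + 3)) - 8) - 32) = -54 + 6*(((1/5)/7 - 8) - 32) = -54 + 6*(((1/5)*(1/7) - 8) - 32) = -54 + 6*((1/35 - 8) - 32) = -54 + 6*(-279/35 - 32) = -54 + 6*(-1399/35) = -54 - 8394/35 = -10284/35 ≈ -293.83)
B(N) + 80*Q = (4 + 2) + 80*(-10284/35) = 6 - 164544/7 = -164502/7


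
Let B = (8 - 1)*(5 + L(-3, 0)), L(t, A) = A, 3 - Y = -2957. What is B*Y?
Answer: 103600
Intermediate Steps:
Y = 2960 (Y = 3 - 1*(-2957) = 3 + 2957 = 2960)
B = 35 (B = (8 - 1)*(5 + 0) = 7*5 = 35)
B*Y = 35*2960 = 103600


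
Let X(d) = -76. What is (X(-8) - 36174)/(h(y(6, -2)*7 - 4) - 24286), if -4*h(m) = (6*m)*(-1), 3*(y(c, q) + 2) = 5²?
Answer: 72500/48451 ≈ 1.4964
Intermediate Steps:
y(c, q) = 19/3 (y(c, q) = -2 + (⅓)*5² = -2 + (⅓)*25 = -2 + 25/3 = 19/3)
h(m) = 3*m/2 (h(m) = -6*m*(-1)/4 = -(-3)*m/2 = 3*m/2)
(X(-8) - 36174)/(h(y(6, -2)*7 - 4) - 24286) = (-76 - 36174)/(3*((19/3)*7 - 4)/2 - 24286) = -36250/(3*(133/3 - 4)/2 - 24286) = -36250/((3/2)*(121/3) - 24286) = -36250/(121/2 - 24286) = -36250/(-48451/2) = -36250*(-2/48451) = 72500/48451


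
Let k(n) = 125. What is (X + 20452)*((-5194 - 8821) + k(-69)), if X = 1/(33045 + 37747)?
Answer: -10055234805825/35396 ≈ -2.8408e+8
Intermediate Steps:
X = 1/70792 ≈ 1.4126e-5
(X + 20452)*((-5194 - 8821) + k(-69)) = (1/70792 + 20452)*((-5194 - 8821) + 125) = 1447837985*(-14015 + 125)/70792 = (1447837985/70792)*(-13890) = -10055234805825/35396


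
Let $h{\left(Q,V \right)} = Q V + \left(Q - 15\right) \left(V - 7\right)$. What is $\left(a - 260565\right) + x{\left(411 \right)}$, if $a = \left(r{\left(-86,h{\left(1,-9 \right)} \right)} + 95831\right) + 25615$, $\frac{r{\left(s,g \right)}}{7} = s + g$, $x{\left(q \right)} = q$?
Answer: $-137805$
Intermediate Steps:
$h{\left(Q,V \right)} = Q V + \left(-15 + Q\right) \left(-7 + V\right)$
$r{\left(s,g \right)} = 7 g + 7 s$ ($r{\left(s,g \right)} = 7 \left(s + g\right) = 7 \left(g + s\right) = 7 g + 7 s$)
$a = 122349$ ($a = \left(\left(7 \left(105 - -135 - 7 + 2 \cdot 1 \left(-9\right)\right) + 7 \left(-86\right)\right) + 95831\right) + 25615 = \left(\left(7 \left(105 + 135 - 7 - 18\right) - 602\right) + 95831\right) + 25615 = \left(\left(7 \cdot 215 - 602\right) + 95831\right) + 25615 = \left(\left(1505 - 602\right) + 95831\right) + 25615 = \left(903 + 95831\right) + 25615 = 96734 + 25615 = 122349$)
$\left(a - 260565\right) + x{\left(411 \right)} = \left(122349 - 260565\right) + 411 = -138216 + 411 = -137805$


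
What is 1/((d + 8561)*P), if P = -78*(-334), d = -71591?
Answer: -1/1642057560 ≈ -6.0899e-10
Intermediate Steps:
P = 26052
1/((d + 8561)*P) = 1/((-71591 + 8561)*26052) = (1/26052)/(-63030) = -1/63030*1/26052 = -1/1642057560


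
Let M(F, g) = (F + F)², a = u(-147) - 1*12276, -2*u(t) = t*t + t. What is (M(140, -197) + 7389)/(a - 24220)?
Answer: -85789/47227 ≈ -1.8165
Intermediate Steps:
u(t) = -t/2 - t²/2 (u(t) = -(t*t + t)/2 = -(t² + t)/2 = -(t + t²)/2 = -t/2 - t²/2)
a = -23007 (a = -½*(-147)*(1 - 147) - 1*12276 = -½*(-147)*(-146) - 12276 = -10731 - 12276 = -23007)
M(F, g) = 4*F² (M(F, g) = (2*F)² = 4*F²)
(M(140, -197) + 7389)/(a - 24220) = (4*140² + 7389)/(-23007 - 24220) = (4*19600 + 7389)/(-47227) = (78400 + 7389)*(-1/47227) = 85789*(-1/47227) = -85789/47227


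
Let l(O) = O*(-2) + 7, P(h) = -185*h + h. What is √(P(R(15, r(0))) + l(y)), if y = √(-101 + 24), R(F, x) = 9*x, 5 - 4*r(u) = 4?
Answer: √(-407 - 2*I*√77) ≈ 0.4349 - 20.179*I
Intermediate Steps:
r(u) = ¼ (r(u) = 5/4 - ¼*4 = 5/4 - 1 = ¼)
y = I*√77 (y = √(-77) = I*√77 ≈ 8.775*I)
P(h) = -184*h
l(O) = 7 - 2*O (l(O) = -2*O + 7 = 7 - 2*O)
√(P(R(15, r(0))) + l(y)) = √(-1656/4 + (7 - 2*I*√77)) = √(-184*9/4 + (7 - 2*I*√77)) = √(-414 + (7 - 2*I*√77)) = √(-407 - 2*I*√77)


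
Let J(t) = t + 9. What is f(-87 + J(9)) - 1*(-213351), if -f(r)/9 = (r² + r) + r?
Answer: 171744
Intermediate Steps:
J(t) = 9 + t
f(r) = -18*r - 9*r² (f(r) = -9*((r² + r) + r) = -9*((r + r²) + r) = -9*(r² + 2*r) = -18*r - 9*r²)
f(-87 + J(9)) - 1*(-213351) = -9*(-87 + (9 + 9))*(2 + (-87 + (9 + 9))) - 1*(-213351) = -9*(-87 + 18)*(2 + (-87 + 18)) + 213351 = -9*(-69)*(2 - 69) + 213351 = -9*(-69)*(-67) + 213351 = -41607 + 213351 = 171744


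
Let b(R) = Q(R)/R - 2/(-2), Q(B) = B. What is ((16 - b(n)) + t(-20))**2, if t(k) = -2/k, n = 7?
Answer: 19881/100 ≈ 198.81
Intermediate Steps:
b(R) = 2 (b(R) = R/R - 2/(-2) = 1 - 2*(-1/2) = 1 + 1 = 2)
((16 - b(n)) + t(-20))**2 = ((16 - 1*2) - 2/(-20))**2 = ((16 - 2) - 2*(-1/20))**2 = (14 + 1/10)**2 = (141/10)**2 = 19881/100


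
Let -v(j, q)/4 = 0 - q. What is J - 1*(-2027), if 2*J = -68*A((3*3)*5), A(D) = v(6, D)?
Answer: -4093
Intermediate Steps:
v(j, q) = 4*q (v(j, q) = -4*(0 - q) = -(-4)*q = 4*q)
A(D) = 4*D
J = -6120 (J = (-272*(3*3)*5)/2 = (-272*9*5)/2 = (-272*45)/2 = (-68*180)/2 = (½)*(-12240) = -6120)
J - 1*(-2027) = -6120 - 1*(-2027) = -6120 + 2027 = -4093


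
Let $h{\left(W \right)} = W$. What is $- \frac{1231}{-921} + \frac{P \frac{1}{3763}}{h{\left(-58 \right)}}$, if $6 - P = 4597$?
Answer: $\frac{272898985}{201011934} \approx 1.3576$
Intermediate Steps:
$P = -4591$ ($P = 6 - 4597 = -4591$)
$- \frac{1231}{-921} + \frac{P \frac{1}{3763}}{h{\left(-58 \right)}} = - \frac{1231}{-921} + \frac{\left(-4591\right) \frac{1}{3763}}{-58} = \left(-1231\right) \left(- \frac{1}{921}\right) + \left(-4591\right) \frac{1}{3763} \left(- \frac{1}{58}\right) = \frac{1231}{921} - - \frac{4591}{218254} = \frac{1231}{921} + \frac{4591}{218254} = \frac{272898985}{201011934}$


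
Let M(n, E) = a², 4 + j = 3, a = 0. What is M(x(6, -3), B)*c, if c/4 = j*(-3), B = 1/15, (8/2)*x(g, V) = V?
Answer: 0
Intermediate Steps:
x(g, V) = V/4
j = -1 (j = -4 + 3 = -1)
B = 1/15 ≈ 0.066667
M(n, E) = 0 (M(n, E) = 0² = 0)
c = 12 (c = 4*(-1*(-3)) = 4*3 = 12)
M(x(6, -3), B)*c = 0*12 = 0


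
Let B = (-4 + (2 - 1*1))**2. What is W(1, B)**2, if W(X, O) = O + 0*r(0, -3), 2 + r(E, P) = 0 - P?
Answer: 81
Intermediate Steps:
r(E, P) = -2 - P (r(E, P) = -2 + (0 - P) = -2 - P)
B = 9 (B = (-4 + (2 - 1))**2 = (-4 + 1)**2 = (-3)**2 = 9)
W(X, O) = O (W(X, O) = O + 0*(-2 - 1*(-3)) = O + 0*(-2 + 3) = O + 0*1 = O + 0 = O)
W(1, B)**2 = 9**2 = 81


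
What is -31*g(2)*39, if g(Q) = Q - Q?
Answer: 0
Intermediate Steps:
g(Q) = 0
-31*g(2)*39 = -31*0*39 = 0*39 = 0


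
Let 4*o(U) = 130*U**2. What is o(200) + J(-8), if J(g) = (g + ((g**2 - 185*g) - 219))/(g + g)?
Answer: 20798683/16 ≈ 1.2999e+6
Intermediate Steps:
o(U) = 65*U**2/2 (o(U) = (130*U**2)/4 = 65*U**2/2)
J(g) = (-219 + g**2 - 184*g)/(2*g) (J(g) = (g + (-219 + g**2 - 185*g))/((2*g)) = (-219 + g**2 - 184*g)*(1/(2*g)) = (-219 + g**2 - 184*g)/(2*g))
o(200) + J(-8) = (65/2)*200**2 + (1/2)*(-219 - 8*(-184 - 8))/(-8) = (65/2)*40000 + (1/2)*(-1/8)*(-219 - 8*(-192)) = 1300000 + (1/2)*(-1/8)*(-219 + 1536) = 1300000 + (1/2)*(-1/8)*1317 = 1300000 - 1317/16 = 20798683/16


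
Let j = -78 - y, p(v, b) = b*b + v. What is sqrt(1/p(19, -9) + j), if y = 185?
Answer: 17*I*sqrt(91)/10 ≈ 16.217*I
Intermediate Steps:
p(v, b) = v + b**2 (p(v, b) = b**2 + v = v + b**2)
j = -263 (j = -78 - 1*185 = -78 - 185 = -263)
sqrt(1/p(19, -9) + j) = sqrt(1/(19 + (-9)**2) - 263) = sqrt(1/(19 + 81) - 263) = sqrt(1/100 - 263) = sqrt(-26299/100) = 17*I*sqrt(91)/10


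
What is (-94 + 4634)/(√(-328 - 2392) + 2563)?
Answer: 11636020/6571689 - 18160*I*√170/6571689 ≈ 1.7706 - 0.03603*I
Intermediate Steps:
(-94 + 4634)/(√(-328 - 2392) + 2563) = 4540/(√(-2720) + 2563) = 4540/(4*I*√170 + 2563) = 4540/(2563 + 4*I*√170)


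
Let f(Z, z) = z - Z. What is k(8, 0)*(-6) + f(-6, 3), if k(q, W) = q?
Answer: -39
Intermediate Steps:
k(8, 0)*(-6) + f(-6, 3) = 8*(-6) + (3 - 1*(-6)) = -48 + (3 + 6) = -48 + 9 = -39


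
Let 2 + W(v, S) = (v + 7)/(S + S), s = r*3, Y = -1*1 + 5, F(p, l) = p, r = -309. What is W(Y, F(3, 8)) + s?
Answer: -5563/6 ≈ -927.17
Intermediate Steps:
Y = 4 (Y = -1 + 5 = 4)
s = -927 (s = -309*3 = -927)
W(v, S) = -2 + (7 + v)/(2*S) (W(v, S) = -2 + (v + 7)/(S + S) = -2 + (7 + v)/((2*S)) = -2 + (7 + v)*(1/(2*S)) = -2 + (7 + v)/(2*S))
W(Y, F(3, 8)) + s = (½)*(7 + 4 - 4*3)/3 - 927 = (½)*(⅓)*(7 + 4 - 12) - 927 = (½)*(⅓)*(-1) - 927 = -⅙ - 927 = -5563/6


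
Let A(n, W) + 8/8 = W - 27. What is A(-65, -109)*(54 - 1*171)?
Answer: 16029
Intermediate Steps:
A(n, W) = -28 + W (A(n, W) = -1 + (W - 27) = -1 + (-27 + W) = -28 + W)
A(-65, -109)*(54 - 1*171) = (-28 - 109)*(54 - 1*171) = -137*(54 - 171) = -137*(-117) = 16029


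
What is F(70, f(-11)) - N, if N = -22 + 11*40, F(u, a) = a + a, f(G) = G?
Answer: -440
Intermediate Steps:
F(u, a) = 2*a
N = 418 (N = -22 + 440 = 418)
F(70, f(-11)) - N = 2*(-11) - 1*418 = -22 - 418 = -440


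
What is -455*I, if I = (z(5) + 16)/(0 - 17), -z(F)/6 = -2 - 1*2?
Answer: 18200/17 ≈ 1070.6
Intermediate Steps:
z(F) = 24 (z(F) = -6*(-2 - 1*2) = -6*(-2 - 2) = -6*(-4) = 24)
I = -40/17 (I = (24 + 16)/(0 - 17) = 40/(-17) = 40*(-1/17) = -40/17 ≈ -2.3529)
-455*I = -455*(-40/17) = 18200/17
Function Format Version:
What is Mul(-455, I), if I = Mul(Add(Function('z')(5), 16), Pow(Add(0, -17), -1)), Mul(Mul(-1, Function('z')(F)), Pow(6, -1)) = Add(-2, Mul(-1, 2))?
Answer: Rational(18200, 17) ≈ 1070.6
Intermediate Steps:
Function('z')(F) = 24 (Function('z')(F) = Mul(-6, Add(-2, Mul(-1, 2))) = Mul(-6, Add(-2, -2)) = Mul(-6, -4) = 24)
I = Rational(-40, 17) (I = Mul(Add(24, 16), Pow(Add(0, -17), -1)) = Mul(40, Pow(-17, -1)) = Mul(40, Rational(-1, 17)) = Rational(-40, 17) ≈ -2.3529)
Mul(-455, I) = Mul(-455, Rational(-40, 17)) = Rational(18200, 17)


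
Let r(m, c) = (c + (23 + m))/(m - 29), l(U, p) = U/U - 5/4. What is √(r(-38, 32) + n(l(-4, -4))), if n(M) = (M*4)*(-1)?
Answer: 5*√134/67 ≈ 0.86387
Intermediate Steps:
l(U, p) = -¼ (l(U, p) = 1 - 5*¼ = 1 - 5/4 = -¼)
r(m, c) = (23 + c + m)/(-29 + m)
n(M) = -4*M (n(M) = (4*M)*(-1) = -4*M)
√(r(-38, 32) + n(l(-4, -4))) = √((23 + 32 - 38)/(-29 - 38) - 4*(-¼)) = √(17/(-67) + 1) = √(-1/67*17 + 1) = √(-17/67 + 1) = √(50/67) = 5*√134/67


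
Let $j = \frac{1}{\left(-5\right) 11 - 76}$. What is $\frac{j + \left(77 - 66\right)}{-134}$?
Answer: $- \frac{720}{8777} \approx -0.082033$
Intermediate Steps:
$j = - \frac{1}{131}$ ($j = \frac{1}{-55 - 76} = \frac{1}{-131} = - \frac{1}{131} \approx -0.0076336$)
$\frac{j + \left(77 - 66\right)}{-134} = \frac{- \frac{1}{131} + \left(77 - 66\right)}{-134} = - \frac{- \frac{1}{131} + 11}{134} = \left(- \frac{1}{134}\right) \frac{1440}{131} = - \frac{720}{8777}$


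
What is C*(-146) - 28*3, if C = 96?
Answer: -14100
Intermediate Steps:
C*(-146) - 28*3 = 96*(-146) - 28*3 = -14016 - 84 = -14100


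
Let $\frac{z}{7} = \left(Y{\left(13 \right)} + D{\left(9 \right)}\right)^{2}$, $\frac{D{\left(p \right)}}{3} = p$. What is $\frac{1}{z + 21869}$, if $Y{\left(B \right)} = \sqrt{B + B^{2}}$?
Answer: $\frac{14123}{385915814} - \frac{189 \sqrt{182}}{385915814} \approx 2.9989 \cdot 10^{-5}$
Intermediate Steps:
$D{\left(p \right)} = 3 p$
$z = 7 \left(27 + \sqrt{182}\right)^{2}$ ($z = 7 \left(\sqrt{13 \left(1 + 13\right)} + 3 \cdot 9\right)^{2} = 7 \left(\sqrt{13 \cdot 14} + 27\right)^{2} = 7 \left(\sqrt{182} + 27\right)^{2} = 7 \left(27 + \sqrt{182}\right)^{2} \approx 11477.0$)
$\frac{1}{z + 21869} = \frac{1}{\left(6377 + 378 \sqrt{182}\right) + 21869} = \frac{1}{28246 + 378 \sqrt{182}}$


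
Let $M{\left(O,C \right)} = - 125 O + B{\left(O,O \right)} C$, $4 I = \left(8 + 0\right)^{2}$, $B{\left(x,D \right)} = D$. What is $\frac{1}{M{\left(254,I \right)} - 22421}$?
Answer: $- \frac{1}{50107} \approx -1.9957 \cdot 10^{-5}$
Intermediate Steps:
$I = 16$ ($I = \frac{\left(8 + 0\right)^{2}}{4} = \frac{8^{2}}{4} = \frac{1}{4} \cdot 64 = 16$)
$M{\left(O,C \right)} = - 125 O + C O$ ($M{\left(O,C \right)} = - 125 O + O C = - 125 O + C O$)
$\frac{1}{M{\left(254,I \right)} - 22421} = \frac{1}{254 \left(-125 + 16\right) - 22421} = \frac{1}{254 \left(-109\right) - 22421} = \frac{1}{-27686 - 22421} = \frac{1}{-50107} = - \frac{1}{50107}$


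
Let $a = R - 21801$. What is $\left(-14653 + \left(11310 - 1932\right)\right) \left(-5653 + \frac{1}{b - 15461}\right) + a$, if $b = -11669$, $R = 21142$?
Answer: $\frac{161797439271}{5426} \approx 2.9819 \cdot 10^{7}$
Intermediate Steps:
$a = -659$ ($a = 21142 - 21801 = -659$)
$\left(-14653 + \left(11310 - 1932\right)\right) \left(-5653 + \frac{1}{b - 15461}\right) + a = \left(-14653 + \left(11310 - 1932\right)\right) \left(-5653 + \frac{1}{-11669 - 15461}\right) - 659 = \left(-14653 + 9378\right) \left(-5653 + \frac{1}{-27130}\right) - 659 = - 5275 \left(-5653 - \frac{1}{27130}\right) - 659 = \left(-5275\right) \left(- \frac{153365891}{27130}\right) - 659 = \frac{161801015005}{5426} - 659 = \frac{161797439271}{5426}$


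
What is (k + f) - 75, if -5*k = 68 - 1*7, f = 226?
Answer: 694/5 ≈ 138.80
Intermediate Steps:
k = -61/5 (k = -(68 - 1*7)/5 = -(68 - 7)/5 = -⅕*61 = -61/5 ≈ -12.200)
(k + f) - 75 = (-61/5 + 226) - 75 = 1069/5 - 75 = 694/5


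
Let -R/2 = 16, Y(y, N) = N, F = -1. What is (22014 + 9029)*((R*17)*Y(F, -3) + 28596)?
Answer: 938367804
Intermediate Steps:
R = -32 (R = -2*16 = -32)
(22014 + 9029)*((R*17)*Y(F, -3) + 28596) = (22014 + 9029)*(-32*17*(-3) + 28596) = 31043*(-544*(-3) + 28596) = 31043*(1632 + 28596) = 31043*30228 = 938367804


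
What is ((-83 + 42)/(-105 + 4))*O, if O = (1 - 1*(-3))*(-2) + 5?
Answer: -123/101 ≈ -1.2178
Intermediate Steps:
O = -3 (O = (1 + 3)*(-2) + 5 = 4*(-2) + 5 = -8 + 5 = -3)
((-83 + 42)/(-105 + 4))*O = ((-83 + 42)/(-105 + 4))*(-3) = -41/(-101)*(-3) = -41*(-1/101)*(-3) = (41/101)*(-3) = -123/101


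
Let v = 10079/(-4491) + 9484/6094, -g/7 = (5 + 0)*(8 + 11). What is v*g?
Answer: 6260570015/13684077 ≈ 457.51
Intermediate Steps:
g = -665 (g = -7*(5 + 0)*(8 + 11) = -35*19 = -7*95 = -665)
v = -9414391/13684077 (v = 10079*(-1/4491) + 9484*(1/6094) = -10079/4491 + 4742/3047 = -9414391/13684077 ≈ -0.68798)
v*g = -9414391/13684077*(-665) = 6260570015/13684077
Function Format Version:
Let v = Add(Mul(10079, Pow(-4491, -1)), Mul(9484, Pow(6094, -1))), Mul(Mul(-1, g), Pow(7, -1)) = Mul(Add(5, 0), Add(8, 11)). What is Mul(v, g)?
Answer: Rational(6260570015, 13684077) ≈ 457.51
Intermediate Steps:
g = -665 (g = Mul(-7, Mul(Add(5, 0), Add(8, 11))) = Mul(-7, Mul(5, 19)) = Mul(-7, 95) = -665)
v = Rational(-9414391, 13684077) (v = Add(Mul(10079, Rational(-1, 4491)), Mul(9484, Rational(1, 6094))) = Add(Rational(-10079, 4491), Rational(4742, 3047)) = Rational(-9414391, 13684077) ≈ -0.68798)
Mul(v, g) = Mul(Rational(-9414391, 13684077), -665) = Rational(6260570015, 13684077)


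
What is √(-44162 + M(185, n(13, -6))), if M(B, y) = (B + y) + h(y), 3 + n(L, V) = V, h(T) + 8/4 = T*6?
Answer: 19*I*√122 ≈ 209.86*I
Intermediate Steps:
h(T) = -2 + 6*T (h(T) = -2 + T*6 = -2 + 6*T)
n(L, V) = -3 + V
M(B, y) = -2 + B + 7*y (M(B, y) = (B + y) + (-2 + 6*y) = -2 + B + 7*y)
√(-44162 + M(185, n(13, -6))) = √(-44162 + (-2 + 185 + 7*(-3 - 6))) = √(-44162 + (-2 + 185 + 7*(-9))) = √(-44162 + (-2 + 185 - 63)) = √(-44162 + 120) = √(-44042) = 19*I*√122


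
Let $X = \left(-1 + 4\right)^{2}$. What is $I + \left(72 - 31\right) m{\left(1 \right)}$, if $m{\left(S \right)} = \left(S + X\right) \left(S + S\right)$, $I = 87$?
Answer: $907$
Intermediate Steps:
$X = 9$ ($X = 3^{2} = 9$)
$m{\left(S \right)} = 2 S \left(9 + S\right)$ ($m{\left(S \right)} = \left(S + 9\right) \left(S + S\right) = \left(9 + S\right) 2 S = 2 S \left(9 + S\right)$)
$I + \left(72 - 31\right) m{\left(1 \right)} = 87 + \left(72 - 31\right) 2 \cdot 1 \left(9 + 1\right) = 87 + 41 \cdot 2 \cdot 1 \cdot 10 = 87 + 41 \cdot 20 = 87 + 820 = 907$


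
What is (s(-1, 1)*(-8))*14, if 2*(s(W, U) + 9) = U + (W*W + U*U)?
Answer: 840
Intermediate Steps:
s(W, U) = -9 + U/2 + U²/2 + W²/2 (s(W, U) = -9 + (U + (W*W + U*U))/2 = -9 + (U + (W² + U²))/2 = -9 + (U + (U² + W²))/2 = -9 + (U + U² + W²)/2 = -9 + (U/2 + U²/2 + W²/2) = -9 + U/2 + U²/2 + W²/2)
(s(-1, 1)*(-8))*14 = ((-9 + (½)*1 + (½)*1² + (½)*(-1)²)*(-8))*14 = ((-9 + ½ + (½)*1 + (½)*1)*(-8))*14 = ((-9 + ½ + ½ + ½)*(-8))*14 = -15/2*(-8)*14 = 60*14 = 840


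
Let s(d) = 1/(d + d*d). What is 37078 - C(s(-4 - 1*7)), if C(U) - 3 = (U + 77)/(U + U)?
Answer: 65679/2 ≈ 32840.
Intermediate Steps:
s(d) = 1/(d + d**2)
C(U) = 3 + (77 + U)/(2*U) (C(U) = 3 + (U + 77)/(U + U) = 3 + (77 + U)/((2*U)) = 3 + (77 + U)*(1/(2*U)) = 3 + (77 + U)/(2*U))
37078 - C(s(-4 - 1*7)) = 37078 - 7*(11 + 1/((-4 - 1*7)*(1 + (-4 - 1*7))))/(2*(1/((-4 - 1*7)*(1 + (-4 - 1*7))))) = 37078 - 7*(11 + 1/((-4 - 7)*(1 + (-4 - 7))))/(2*(1/((-4 - 7)*(1 + (-4 - 7))))) = 37078 - 7*(11 + 1/((-11)*(1 - 11)))/(2*(1/((-11)*(1 - 11)))) = 37078 - 7*(11 - 1/11/(-10))/(2*((-1/11/(-10)))) = 37078 - 7*(11 - 1/11*(-1/10))/(2*((-1/11*(-1/10)))) = 37078 - 7*(11 + 1/110)/(2*1/110) = 37078 - 7*110*1211/(2*110) = 37078 - 1*8477/2 = 37078 - 8477/2 = 65679/2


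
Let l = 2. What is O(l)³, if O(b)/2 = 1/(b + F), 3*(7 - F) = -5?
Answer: 27/4096 ≈ 0.0065918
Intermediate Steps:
F = 26/3 (F = 7 - ⅓*(-5) = 7 + 5/3 = 26/3 ≈ 8.6667)
O(b) = 2/(26/3 + b) (O(b) = 2/(b + 26/3) = 2/(26/3 + b))
O(l)³ = (6/(26 + 3*2))³ = (6/(26 + 6))³ = (6/32)³ = (6*(1/32))³ = (3/16)³ = 27/4096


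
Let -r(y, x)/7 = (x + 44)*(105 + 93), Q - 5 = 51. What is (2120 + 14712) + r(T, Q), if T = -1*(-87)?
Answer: -121768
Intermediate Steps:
T = 87
Q = 56 (Q = 5 + 51 = 56)
r(y, x) = -60984 - 1386*x (r(y, x) = -7*(x + 44)*(105 + 93) = -7*(44 + x)*198 = -7*(8712 + 198*x) = -60984 - 1386*x)
(2120 + 14712) + r(T, Q) = (2120 + 14712) + (-60984 - 1386*56) = 16832 + (-60984 - 77616) = 16832 - 138600 = -121768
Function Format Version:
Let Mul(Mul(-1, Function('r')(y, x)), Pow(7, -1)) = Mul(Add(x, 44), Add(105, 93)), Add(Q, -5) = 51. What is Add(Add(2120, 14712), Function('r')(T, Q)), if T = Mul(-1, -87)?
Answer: -121768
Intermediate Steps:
T = 87
Q = 56 (Q = Add(5, 51) = 56)
Function('r')(y, x) = Add(-60984, Mul(-1386, x)) (Function('r')(y, x) = Mul(-7, Mul(Add(x, 44), Add(105, 93))) = Mul(-7, Mul(Add(44, x), 198)) = Mul(-7, Add(8712, Mul(198, x))) = Add(-60984, Mul(-1386, x)))
Add(Add(2120, 14712), Function('r')(T, Q)) = Add(Add(2120, 14712), Add(-60984, Mul(-1386, 56))) = Add(16832, Add(-60984, -77616)) = Add(16832, -138600) = -121768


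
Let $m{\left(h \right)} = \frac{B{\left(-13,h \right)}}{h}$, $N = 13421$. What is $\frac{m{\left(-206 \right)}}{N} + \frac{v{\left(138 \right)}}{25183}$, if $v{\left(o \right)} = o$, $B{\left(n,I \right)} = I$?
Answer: $\frac{1877281}{337981043} \approx 0.0055544$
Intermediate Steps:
$m{\left(h \right)} = 1$ ($m{\left(h \right)} = \frac{h}{h} = 1$)
$\frac{m{\left(-206 \right)}}{N} + \frac{v{\left(138 \right)}}{25183} = 1 \cdot \frac{1}{13421} + \frac{138}{25183} = 1 \cdot \frac{1}{13421} + 138 \cdot \frac{1}{25183} = \frac{1}{13421} + \frac{138}{25183} = \frac{1877281}{337981043}$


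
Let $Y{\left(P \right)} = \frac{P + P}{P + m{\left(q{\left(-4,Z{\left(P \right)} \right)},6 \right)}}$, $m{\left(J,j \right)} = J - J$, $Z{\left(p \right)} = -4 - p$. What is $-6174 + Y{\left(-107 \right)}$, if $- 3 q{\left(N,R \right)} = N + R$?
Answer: $-6172$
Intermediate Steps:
$q{\left(N,R \right)} = - \frac{N}{3} - \frac{R}{3}$ ($q{\left(N,R \right)} = - \frac{N + R}{3} = - \frac{N}{3} - \frac{R}{3}$)
$m{\left(J,j \right)} = 0$
$Y{\left(P \right)} = 2$ ($Y{\left(P \right)} = \frac{P + P}{P + 0} = \frac{2 P}{P} = 2$)
$-6174 + Y{\left(-107 \right)} = -6174 + 2 = -6172$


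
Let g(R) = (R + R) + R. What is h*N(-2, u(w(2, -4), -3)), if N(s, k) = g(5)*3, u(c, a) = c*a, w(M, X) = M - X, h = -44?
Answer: -1980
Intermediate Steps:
g(R) = 3*R (g(R) = 2*R + R = 3*R)
u(c, a) = a*c
N(s, k) = 45 (N(s, k) = (3*5)*3 = 15*3 = 45)
h*N(-2, u(w(2, -4), -3)) = -44*45 = -1980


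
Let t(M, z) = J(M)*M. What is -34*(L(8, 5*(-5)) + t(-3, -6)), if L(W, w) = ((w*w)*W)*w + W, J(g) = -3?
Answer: 4249422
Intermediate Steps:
t(M, z) = -3*M
L(W, w) = W + W*w³ (L(W, w) = (w²*W)*w + W = (W*w²)*w + W = W*w³ + W = W + W*w³)
-34*(L(8, 5*(-5)) + t(-3, -6)) = -34*(8*(1 + (5*(-5))³) - 3*(-3)) = -34*(8*(1 + (-25)³) + 9) = -34*(8*(1 - 15625) + 9) = -34*(8*(-15624) + 9) = -34*(-124992 + 9) = -34*(-124983) = 4249422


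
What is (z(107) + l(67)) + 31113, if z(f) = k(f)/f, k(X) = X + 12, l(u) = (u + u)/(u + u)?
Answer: 3329317/107 ≈ 31115.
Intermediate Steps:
l(u) = 1 (l(u) = (2*u)/((2*u)) = (2*u)*(1/(2*u)) = 1)
k(X) = 12 + X
z(f) = (12 + f)/f
(z(107) + l(67)) + 31113 = ((12 + 107)/107 + 1) + 31113 = ((1/107)*119 + 1) + 31113 = (119/107 + 1) + 31113 = 226/107 + 31113 = 3329317/107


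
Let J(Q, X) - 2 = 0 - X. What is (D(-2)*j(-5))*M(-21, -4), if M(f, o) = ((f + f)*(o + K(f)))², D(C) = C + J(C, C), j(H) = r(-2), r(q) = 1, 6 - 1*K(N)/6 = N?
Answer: 88072992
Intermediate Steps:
K(N) = 36 - 6*N
J(Q, X) = 2 - X (J(Q, X) = 2 + (0 - X) = 2 - X)
j(H) = 1
D(C) = 2 (D(C) = C + (2 - C) = 2)
M(f, o) = 4*f²*(36 + o - 6*f)² (M(f, o) = ((f + f)*(o + (36 - 6*f)))² = ((2*f)*(36 + o - 6*f))² = (2*f*(36 + o - 6*f))² = 4*f²*(36 + o - 6*f)²)
(D(-2)*j(-5))*M(-21, -4) = (2*1)*(4*(-21)²*(36 - 4 - 6*(-21))²) = 2*(4*441*(36 - 4 + 126)²) = 2*(4*441*158²) = 2*(4*441*24964) = 2*44036496 = 88072992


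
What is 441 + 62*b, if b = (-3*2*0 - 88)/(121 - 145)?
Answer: 2005/3 ≈ 668.33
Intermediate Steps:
b = 11/3 (b = (-6*0 - 88)/(-24) = (0 - 88)*(-1/24) = -88*(-1/24) = 11/3 ≈ 3.6667)
441 + 62*b = 441 + 62*(11/3) = 441 + 682/3 = 2005/3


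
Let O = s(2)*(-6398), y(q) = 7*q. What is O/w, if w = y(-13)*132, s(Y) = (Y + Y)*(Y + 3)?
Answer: 4570/429 ≈ 10.653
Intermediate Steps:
s(Y) = 2*Y*(3 + Y) (s(Y) = (2*Y)*(3 + Y) = 2*Y*(3 + Y))
O = -127960 (O = (2*2*(3 + 2))*(-6398) = (2*2*5)*(-6398) = 20*(-6398) = -127960)
w = -12012 (w = (7*(-13))*132 = -91*132 = -12012)
O/w = -127960/(-12012) = -127960*(-1/12012) = 4570/429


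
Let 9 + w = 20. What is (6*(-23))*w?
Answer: -1518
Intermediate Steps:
w = 11 (w = -9 + 20 = 11)
(6*(-23))*w = (6*(-23))*11 = -138*11 = -1518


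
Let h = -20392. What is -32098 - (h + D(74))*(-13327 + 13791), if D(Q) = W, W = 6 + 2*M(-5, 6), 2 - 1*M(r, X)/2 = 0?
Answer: 9423294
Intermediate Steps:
M(r, X) = 4 (M(r, X) = 4 - 2*0 = 4 + 0 = 4)
W = 14 (W = 6 + 2*4 = 6 + 8 = 14)
D(Q) = 14
-32098 - (h + D(74))*(-13327 + 13791) = -32098 - (-20392 + 14)*(-13327 + 13791) = -32098 - (-20378)*464 = -32098 - 1*(-9455392) = -32098 + 9455392 = 9423294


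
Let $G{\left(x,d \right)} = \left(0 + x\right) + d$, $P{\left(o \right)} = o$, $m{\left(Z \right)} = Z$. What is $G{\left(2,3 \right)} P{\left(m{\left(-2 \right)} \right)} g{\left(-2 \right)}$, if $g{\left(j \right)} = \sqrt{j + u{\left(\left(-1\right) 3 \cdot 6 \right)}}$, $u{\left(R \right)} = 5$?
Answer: $- 10 \sqrt{3} \approx -17.32$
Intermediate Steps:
$G{\left(x,d \right)} = d + x$ ($G{\left(x,d \right)} = x + d = d + x$)
$g{\left(j \right)} = \sqrt{5 + j}$ ($g{\left(j \right)} = \sqrt{j + 5} = \sqrt{5 + j}$)
$G{\left(2,3 \right)} P{\left(m{\left(-2 \right)} \right)} g{\left(-2 \right)} = \left(3 + 2\right) \left(-2\right) \sqrt{5 - 2} = 5 \left(-2\right) \sqrt{3} = - 10 \sqrt{3}$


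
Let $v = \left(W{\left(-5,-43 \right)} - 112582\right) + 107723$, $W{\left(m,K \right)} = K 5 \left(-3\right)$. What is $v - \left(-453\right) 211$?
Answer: $91369$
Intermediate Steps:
$W{\left(m,K \right)} = - 15 K$ ($W{\left(m,K \right)} = K \left(-15\right) = - 15 K$)
$v = -4214$ ($v = \left(\left(-15\right) \left(-43\right) - 112582\right) + 107723 = \left(645 - 112582\right) + 107723 = -111937 + 107723 = -4214$)
$v - \left(-453\right) 211 = -4214 - \left(-453\right) 211 = -4214 - -95583 = -4214 + 95583 = 91369$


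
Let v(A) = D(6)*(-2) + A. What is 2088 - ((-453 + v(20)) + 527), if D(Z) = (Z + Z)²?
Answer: 2282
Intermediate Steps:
D(Z) = 4*Z² (D(Z) = (2*Z)² = 4*Z²)
v(A) = -288 + A (v(A) = (4*6²)*(-2) + A = (4*36)*(-2) + A = 144*(-2) + A = -288 + A)
2088 - ((-453 + v(20)) + 527) = 2088 - ((-453 + (-288 + 20)) + 527) = 2088 - ((-453 - 268) + 527) = 2088 - (-721 + 527) = 2088 - 1*(-194) = 2088 + 194 = 2282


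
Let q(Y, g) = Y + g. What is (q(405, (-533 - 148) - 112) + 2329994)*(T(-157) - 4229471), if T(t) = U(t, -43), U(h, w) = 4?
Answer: -9852991700002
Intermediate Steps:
T(t) = 4
(q(405, (-533 - 148) - 112) + 2329994)*(T(-157) - 4229471) = ((405 + ((-533 - 148) - 112)) + 2329994)*(4 - 4229471) = ((405 + (-681 - 112)) + 2329994)*(-4229467) = ((405 - 793) + 2329994)*(-4229467) = (-388 + 2329994)*(-4229467) = 2329606*(-4229467) = -9852991700002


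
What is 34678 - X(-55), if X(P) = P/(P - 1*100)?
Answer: 1075007/31 ≈ 34678.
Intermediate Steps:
X(P) = P/(-100 + P) (X(P) = P/(P - 100) = P/(-100 + P))
34678 - X(-55) = 34678 - (-55)/(-100 - 55) = 34678 - (-55)/(-155) = 34678 - (-55)*(-1)/155 = 34678 - 1*11/31 = 34678 - 11/31 = 1075007/31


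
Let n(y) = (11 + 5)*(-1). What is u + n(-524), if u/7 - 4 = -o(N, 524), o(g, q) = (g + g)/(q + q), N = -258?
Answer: 4047/262 ≈ 15.447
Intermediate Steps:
o(g, q) = g/q (o(g, q) = (2*g)/((2*q)) = (2*g)*(1/(2*q)) = g/q)
n(y) = -16 (n(y) = 16*(-1) = -16)
u = 8239/262 (u = 28 + 7*(-(-258)/524) = 28 + 7*(-1*(-129/262)) = 28 + 7*(129/262) = 28 + 903/262 = 8239/262 ≈ 31.447)
u + n(-524) = 8239/262 - 16 = 4047/262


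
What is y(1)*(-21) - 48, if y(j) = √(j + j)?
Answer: -48 - 21*√2 ≈ -77.698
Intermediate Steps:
y(j) = √2*√j (y(j) = √(2*j) = √2*√j)
y(1)*(-21) - 48 = (√2*√1)*(-21) - 48 = (√2*1)*(-21) - 48 = √2*(-21) - 48 = -21*√2 - 48 = -48 - 21*√2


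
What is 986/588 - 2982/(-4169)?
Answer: 2932025/1225686 ≈ 2.3922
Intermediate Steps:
986/588 - 2982/(-4169) = 986*(1/588) - 2982*(-1/4169) = 493/294 + 2982/4169 = 2932025/1225686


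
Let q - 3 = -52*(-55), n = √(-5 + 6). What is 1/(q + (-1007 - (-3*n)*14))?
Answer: 1/1898 ≈ 0.00052687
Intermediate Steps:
n = 1 (n = √1 = 1)
q = 2863 (q = 3 - 52*(-55) = 3 + 2860 = 2863)
1/(q + (-1007 - (-3*n)*14)) = 1/(2863 + (-1007 - (-3*1)*14)) = 1/(2863 + (-1007 - (-3)*14)) = 1/(2863 + (-1007 - 1*(-42))) = 1/(2863 + (-1007 + 42)) = 1/(2863 - 965) = 1/1898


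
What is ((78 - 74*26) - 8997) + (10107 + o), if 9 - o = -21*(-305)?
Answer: -7132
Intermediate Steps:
o = -6396 (o = 9 - (-21)*(-305) = 9 - 1*6405 = 9 - 6405 = -6396)
((78 - 74*26) - 8997) + (10107 + o) = ((78 - 74*26) - 8997) + (10107 - 6396) = ((78 - 1924) - 8997) + 3711 = (-1846 - 8997) + 3711 = -10843 + 3711 = -7132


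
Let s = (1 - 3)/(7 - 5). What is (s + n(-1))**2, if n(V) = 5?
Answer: 16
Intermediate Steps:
s = -1 (s = -2/2 = -2*1/2 = -1)
(s + n(-1))**2 = (-1 + 5)**2 = 4**2 = 16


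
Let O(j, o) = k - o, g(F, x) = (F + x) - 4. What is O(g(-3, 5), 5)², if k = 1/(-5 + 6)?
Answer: 16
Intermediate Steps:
g(F, x) = -4 + F + x
k = 1 (k = 1/1 = 1)
O(j, o) = 1 - o
O(g(-3, 5), 5)² = (1 - 1*5)² = (1 - 5)² = (-4)² = 16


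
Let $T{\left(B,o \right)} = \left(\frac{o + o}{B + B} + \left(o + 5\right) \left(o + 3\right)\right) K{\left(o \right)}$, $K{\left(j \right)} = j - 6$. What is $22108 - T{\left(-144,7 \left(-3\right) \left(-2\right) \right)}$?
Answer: $- \frac{108043}{2} \approx -54022.0$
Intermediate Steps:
$K{\left(j \right)} = -6 + j$ ($K{\left(j \right)} = j - 6 = -6 + j$)
$T{\left(B,o \right)} = \left(-6 + o\right) \left(\frac{o}{B} + \left(3 + o\right) \left(5 + o\right)\right)$ ($T{\left(B,o \right)} = \left(\frac{o + o}{B + B} + \left(o + 5\right) \left(o + 3\right)\right) \left(-6 + o\right) = \left(\frac{2 o}{2 B} + \left(5 + o\right) \left(3 + o\right)\right) \left(-6 + o\right) = \left(2 o \frac{1}{2 B} + \left(3 + o\right) \left(5 + o\right)\right) \left(-6 + o\right) = \left(\frac{o}{B} + \left(3 + o\right) \left(5 + o\right)\right) \left(-6 + o\right) = \left(-6 + o\right) \left(\frac{o}{B} + \left(3 + o\right) \left(5 + o\right)\right)$)
$22108 - T{\left(-144,7 \left(-3\right) \left(-2\right) \right)} = 22108 - \frac{\left(-6 + 7 \left(-3\right) \left(-2\right)\right) \left(7 \left(-3\right) \left(-2\right) - 144 \left(15 + \left(7 \left(-3\right) \left(-2\right)\right)^{2} + 8 \cdot 7 \left(-3\right) \left(-2\right)\right)\right)}{-144} = 22108 - - \frac{\left(-6 - -42\right) \left(\left(-21\right) \left(-2\right) - 144 \left(15 + \left(\left(-21\right) \left(-2\right)\right)^{2} + 8 \left(\left(-21\right) \left(-2\right)\right)\right)\right)}{144} = 22108 - - \frac{\left(-6 + 42\right) \left(42 - 144 \left(15 + 42^{2} + 8 \cdot 42\right)\right)}{144} = 22108 - \left(- \frac{1}{144}\right) 36 \left(42 - 144 \left(15 + 1764 + 336\right)\right) = 22108 - \left(- \frac{1}{144}\right) 36 \left(42 - 304560\right) = 22108 - \left(- \frac{1}{144}\right) 36 \left(-304518\right) = 22108 - \frac{152259}{2} = - \frac{108043}{2}$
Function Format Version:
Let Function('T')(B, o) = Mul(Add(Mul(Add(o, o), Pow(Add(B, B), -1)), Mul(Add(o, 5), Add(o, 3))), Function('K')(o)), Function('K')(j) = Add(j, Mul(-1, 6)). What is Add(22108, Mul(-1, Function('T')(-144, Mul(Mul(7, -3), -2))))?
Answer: Rational(-108043, 2) ≈ -54022.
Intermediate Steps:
Function('K')(j) = Add(-6, j) (Function('K')(j) = Add(j, -6) = Add(-6, j))
Function('T')(B, o) = Mul(Add(-6, o), Add(Mul(o, Pow(B, -1)), Mul(Add(3, o), Add(5, o)))) (Function('T')(B, o) = Mul(Add(Mul(Add(o, o), Pow(Add(B, B), -1)), Mul(Add(o, 5), Add(o, 3))), Add(-6, o)) = Mul(Add(Mul(Mul(2, o), Pow(Mul(2, B), -1)), Mul(Add(5, o), Add(3, o))), Add(-6, o)) = Mul(Add(Mul(Mul(2, o), Mul(Rational(1, 2), Pow(B, -1))), Mul(Add(3, o), Add(5, o))), Add(-6, o)) = Mul(Add(Mul(o, Pow(B, -1)), Mul(Add(3, o), Add(5, o))), Add(-6, o)) = Mul(Add(-6, o), Add(Mul(o, Pow(B, -1)), Mul(Add(3, o), Add(5, o)))))
Add(22108, Mul(-1, Function('T')(-144, Mul(Mul(7, -3), -2)))) = Add(22108, Mul(-1, Mul(Pow(-144, -1), Add(-6, Mul(Mul(7, -3), -2)), Add(Mul(Mul(7, -3), -2), Mul(-144, Add(15, Pow(Mul(Mul(7, -3), -2), 2), Mul(8, Mul(Mul(7, -3), -2)))))))) = Add(22108, Mul(-1, Mul(Rational(-1, 144), Add(-6, Mul(-21, -2)), Add(Mul(-21, -2), Mul(-144, Add(15, Pow(Mul(-21, -2), 2), Mul(8, Mul(-21, -2)))))))) = Add(22108, Mul(-1, Mul(Rational(-1, 144), Add(-6, 42), Add(42, Mul(-144, Add(15, Pow(42, 2), Mul(8, 42))))))) = Add(22108, Mul(-1, Mul(Rational(-1, 144), 36, Add(42, Mul(-144, Add(15, 1764, 336)))))) = Add(22108, Mul(-1, Mul(Rational(-1, 144), 36, Add(42, Mul(-144, 2115))))) = Add(22108, Mul(-1, Mul(Rational(-1, 144), 36, Add(42, -304560)))) = Add(22108, Mul(-1, Mul(Rational(-1, 144), 36, -304518))) = Add(22108, Mul(-1, Rational(152259, 2))) = Add(22108, Rational(-152259, 2)) = Rational(-108043, 2)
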